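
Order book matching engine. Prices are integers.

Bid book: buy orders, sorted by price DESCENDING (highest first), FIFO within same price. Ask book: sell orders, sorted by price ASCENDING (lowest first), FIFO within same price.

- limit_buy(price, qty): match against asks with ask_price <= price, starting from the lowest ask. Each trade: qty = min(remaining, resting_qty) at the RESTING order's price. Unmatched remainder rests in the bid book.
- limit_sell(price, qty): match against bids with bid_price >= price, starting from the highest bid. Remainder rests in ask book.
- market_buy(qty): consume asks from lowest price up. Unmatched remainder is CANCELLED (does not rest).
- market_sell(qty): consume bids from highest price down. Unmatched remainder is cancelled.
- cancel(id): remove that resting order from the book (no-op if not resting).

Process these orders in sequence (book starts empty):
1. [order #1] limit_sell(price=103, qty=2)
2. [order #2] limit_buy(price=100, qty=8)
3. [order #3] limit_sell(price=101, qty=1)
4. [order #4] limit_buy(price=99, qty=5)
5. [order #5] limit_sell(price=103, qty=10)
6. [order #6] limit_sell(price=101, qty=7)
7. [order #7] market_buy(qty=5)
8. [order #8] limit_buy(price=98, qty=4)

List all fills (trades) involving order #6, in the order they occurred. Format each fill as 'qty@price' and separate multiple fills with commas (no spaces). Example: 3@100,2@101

Answer: 4@101

Derivation:
After op 1 [order #1] limit_sell(price=103, qty=2): fills=none; bids=[-] asks=[#1:2@103]
After op 2 [order #2] limit_buy(price=100, qty=8): fills=none; bids=[#2:8@100] asks=[#1:2@103]
After op 3 [order #3] limit_sell(price=101, qty=1): fills=none; bids=[#2:8@100] asks=[#3:1@101 #1:2@103]
After op 4 [order #4] limit_buy(price=99, qty=5): fills=none; bids=[#2:8@100 #4:5@99] asks=[#3:1@101 #1:2@103]
After op 5 [order #5] limit_sell(price=103, qty=10): fills=none; bids=[#2:8@100 #4:5@99] asks=[#3:1@101 #1:2@103 #5:10@103]
After op 6 [order #6] limit_sell(price=101, qty=7): fills=none; bids=[#2:8@100 #4:5@99] asks=[#3:1@101 #6:7@101 #1:2@103 #5:10@103]
After op 7 [order #7] market_buy(qty=5): fills=#7x#3:1@101 #7x#6:4@101; bids=[#2:8@100 #4:5@99] asks=[#6:3@101 #1:2@103 #5:10@103]
After op 8 [order #8] limit_buy(price=98, qty=4): fills=none; bids=[#2:8@100 #4:5@99 #8:4@98] asks=[#6:3@101 #1:2@103 #5:10@103]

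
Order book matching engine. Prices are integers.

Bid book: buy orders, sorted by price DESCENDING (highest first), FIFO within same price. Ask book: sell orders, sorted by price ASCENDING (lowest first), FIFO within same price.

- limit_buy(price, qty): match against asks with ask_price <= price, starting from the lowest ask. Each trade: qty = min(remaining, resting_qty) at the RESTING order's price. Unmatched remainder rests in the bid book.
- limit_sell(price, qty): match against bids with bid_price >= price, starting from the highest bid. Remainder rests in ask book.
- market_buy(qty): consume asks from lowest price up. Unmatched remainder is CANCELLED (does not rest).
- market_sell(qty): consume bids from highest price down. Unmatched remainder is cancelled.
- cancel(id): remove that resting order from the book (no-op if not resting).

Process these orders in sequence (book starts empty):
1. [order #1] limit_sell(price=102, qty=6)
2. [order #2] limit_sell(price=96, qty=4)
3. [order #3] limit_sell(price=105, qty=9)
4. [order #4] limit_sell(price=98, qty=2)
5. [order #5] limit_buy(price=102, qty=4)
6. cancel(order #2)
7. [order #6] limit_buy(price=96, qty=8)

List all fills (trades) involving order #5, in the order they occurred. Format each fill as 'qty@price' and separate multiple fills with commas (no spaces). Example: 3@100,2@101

After op 1 [order #1] limit_sell(price=102, qty=6): fills=none; bids=[-] asks=[#1:6@102]
After op 2 [order #2] limit_sell(price=96, qty=4): fills=none; bids=[-] asks=[#2:4@96 #1:6@102]
After op 3 [order #3] limit_sell(price=105, qty=9): fills=none; bids=[-] asks=[#2:4@96 #1:6@102 #3:9@105]
After op 4 [order #4] limit_sell(price=98, qty=2): fills=none; bids=[-] asks=[#2:4@96 #4:2@98 #1:6@102 #3:9@105]
After op 5 [order #5] limit_buy(price=102, qty=4): fills=#5x#2:4@96; bids=[-] asks=[#4:2@98 #1:6@102 #3:9@105]
After op 6 cancel(order #2): fills=none; bids=[-] asks=[#4:2@98 #1:6@102 #3:9@105]
After op 7 [order #6] limit_buy(price=96, qty=8): fills=none; bids=[#6:8@96] asks=[#4:2@98 #1:6@102 #3:9@105]

Answer: 4@96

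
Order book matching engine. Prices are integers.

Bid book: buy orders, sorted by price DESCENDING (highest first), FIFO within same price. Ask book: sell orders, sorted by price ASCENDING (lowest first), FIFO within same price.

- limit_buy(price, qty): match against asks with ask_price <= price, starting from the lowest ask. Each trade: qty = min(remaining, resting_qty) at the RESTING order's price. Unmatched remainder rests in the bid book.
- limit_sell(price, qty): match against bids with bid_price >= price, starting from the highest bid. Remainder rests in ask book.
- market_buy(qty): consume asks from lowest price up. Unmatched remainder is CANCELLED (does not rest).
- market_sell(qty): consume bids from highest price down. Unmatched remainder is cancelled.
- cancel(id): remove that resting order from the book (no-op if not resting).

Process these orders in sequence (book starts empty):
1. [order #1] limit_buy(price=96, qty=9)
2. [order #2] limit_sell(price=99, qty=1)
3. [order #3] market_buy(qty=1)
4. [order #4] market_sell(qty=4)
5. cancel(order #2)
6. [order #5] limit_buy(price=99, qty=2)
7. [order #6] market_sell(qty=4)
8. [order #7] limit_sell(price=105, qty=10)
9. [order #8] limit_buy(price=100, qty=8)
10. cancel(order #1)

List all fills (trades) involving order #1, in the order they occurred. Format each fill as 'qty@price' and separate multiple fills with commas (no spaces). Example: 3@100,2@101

After op 1 [order #1] limit_buy(price=96, qty=9): fills=none; bids=[#1:9@96] asks=[-]
After op 2 [order #2] limit_sell(price=99, qty=1): fills=none; bids=[#1:9@96] asks=[#2:1@99]
After op 3 [order #3] market_buy(qty=1): fills=#3x#2:1@99; bids=[#1:9@96] asks=[-]
After op 4 [order #4] market_sell(qty=4): fills=#1x#4:4@96; bids=[#1:5@96] asks=[-]
After op 5 cancel(order #2): fills=none; bids=[#1:5@96] asks=[-]
After op 6 [order #5] limit_buy(price=99, qty=2): fills=none; bids=[#5:2@99 #1:5@96] asks=[-]
After op 7 [order #6] market_sell(qty=4): fills=#5x#6:2@99 #1x#6:2@96; bids=[#1:3@96] asks=[-]
After op 8 [order #7] limit_sell(price=105, qty=10): fills=none; bids=[#1:3@96] asks=[#7:10@105]
After op 9 [order #8] limit_buy(price=100, qty=8): fills=none; bids=[#8:8@100 #1:3@96] asks=[#7:10@105]
After op 10 cancel(order #1): fills=none; bids=[#8:8@100] asks=[#7:10@105]

Answer: 4@96,2@96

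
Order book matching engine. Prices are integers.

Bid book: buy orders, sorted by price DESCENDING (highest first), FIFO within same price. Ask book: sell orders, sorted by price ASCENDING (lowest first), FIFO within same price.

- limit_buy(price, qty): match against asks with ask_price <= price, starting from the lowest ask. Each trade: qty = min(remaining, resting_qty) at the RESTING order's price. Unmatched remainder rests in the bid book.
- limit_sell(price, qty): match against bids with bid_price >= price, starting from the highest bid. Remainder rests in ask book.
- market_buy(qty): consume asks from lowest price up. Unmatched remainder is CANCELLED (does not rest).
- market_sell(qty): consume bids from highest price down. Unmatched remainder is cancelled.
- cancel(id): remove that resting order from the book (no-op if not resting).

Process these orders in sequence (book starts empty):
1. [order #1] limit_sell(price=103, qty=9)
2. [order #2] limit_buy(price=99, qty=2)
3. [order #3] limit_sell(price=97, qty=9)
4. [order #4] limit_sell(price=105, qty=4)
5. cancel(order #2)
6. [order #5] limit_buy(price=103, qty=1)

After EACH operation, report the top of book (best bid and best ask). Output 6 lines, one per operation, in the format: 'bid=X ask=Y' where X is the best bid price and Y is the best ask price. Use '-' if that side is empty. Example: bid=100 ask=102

Answer: bid=- ask=103
bid=99 ask=103
bid=- ask=97
bid=- ask=97
bid=- ask=97
bid=- ask=97

Derivation:
After op 1 [order #1] limit_sell(price=103, qty=9): fills=none; bids=[-] asks=[#1:9@103]
After op 2 [order #2] limit_buy(price=99, qty=2): fills=none; bids=[#2:2@99] asks=[#1:9@103]
After op 3 [order #3] limit_sell(price=97, qty=9): fills=#2x#3:2@99; bids=[-] asks=[#3:7@97 #1:9@103]
After op 4 [order #4] limit_sell(price=105, qty=4): fills=none; bids=[-] asks=[#3:7@97 #1:9@103 #4:4@105]
After op 5 cancel(order #2): fills=none; bids=[-] asks=[#3:7@97 #1:9@103 #4:4@105]
After op 6 [order #5] limit_buy(price=103, qty=1): fills=#5x#3:1@97; bids=[-] asks=[#3:6@97 #1:9@103 #4:4@105]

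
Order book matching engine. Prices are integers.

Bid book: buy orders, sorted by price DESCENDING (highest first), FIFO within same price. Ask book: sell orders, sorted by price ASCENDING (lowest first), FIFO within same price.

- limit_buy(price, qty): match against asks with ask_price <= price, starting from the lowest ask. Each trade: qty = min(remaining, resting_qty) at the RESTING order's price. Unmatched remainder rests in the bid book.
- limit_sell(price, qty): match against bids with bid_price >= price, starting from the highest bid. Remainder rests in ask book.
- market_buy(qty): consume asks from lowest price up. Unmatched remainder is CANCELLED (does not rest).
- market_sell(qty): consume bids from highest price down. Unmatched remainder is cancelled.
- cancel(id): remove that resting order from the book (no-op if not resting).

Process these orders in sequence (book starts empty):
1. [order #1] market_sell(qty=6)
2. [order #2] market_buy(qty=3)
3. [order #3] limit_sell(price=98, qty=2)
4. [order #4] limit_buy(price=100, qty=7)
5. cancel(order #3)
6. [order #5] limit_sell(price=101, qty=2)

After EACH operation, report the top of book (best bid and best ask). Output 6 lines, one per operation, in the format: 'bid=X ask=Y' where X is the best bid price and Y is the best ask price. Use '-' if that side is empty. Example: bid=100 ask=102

After op 1 [order #1] market_sell(qty=6): fills=none; bids=[-] asks=[-]
After op 2 [order #2] market_buy(qty=3): fills=none; bids=[-] asks=[-]
After op 3 [order #3] limit_sell(price=98, qty=2): fills=none; bids=[-] asks=[#3:2@98]
After op 4 [order #4] limit_buy(price=100, qty=7): fills=#4x#3:2@98; bids=[#4:5@100] asks=[-]
After op 5 cancel(order #3): fills=none; bids=[#4:5@100] asks=[-]
After op 6 [order #5] limit_sell(price=101, qty=2): fills=none; bids=[#4:5@100] asks=[#5:2@101]

Answer: bid=- ask=-
bid=- ask=-
bid=- ask=98
bid=100 ask=-
bid=100 ask=-
bid=100 ask=101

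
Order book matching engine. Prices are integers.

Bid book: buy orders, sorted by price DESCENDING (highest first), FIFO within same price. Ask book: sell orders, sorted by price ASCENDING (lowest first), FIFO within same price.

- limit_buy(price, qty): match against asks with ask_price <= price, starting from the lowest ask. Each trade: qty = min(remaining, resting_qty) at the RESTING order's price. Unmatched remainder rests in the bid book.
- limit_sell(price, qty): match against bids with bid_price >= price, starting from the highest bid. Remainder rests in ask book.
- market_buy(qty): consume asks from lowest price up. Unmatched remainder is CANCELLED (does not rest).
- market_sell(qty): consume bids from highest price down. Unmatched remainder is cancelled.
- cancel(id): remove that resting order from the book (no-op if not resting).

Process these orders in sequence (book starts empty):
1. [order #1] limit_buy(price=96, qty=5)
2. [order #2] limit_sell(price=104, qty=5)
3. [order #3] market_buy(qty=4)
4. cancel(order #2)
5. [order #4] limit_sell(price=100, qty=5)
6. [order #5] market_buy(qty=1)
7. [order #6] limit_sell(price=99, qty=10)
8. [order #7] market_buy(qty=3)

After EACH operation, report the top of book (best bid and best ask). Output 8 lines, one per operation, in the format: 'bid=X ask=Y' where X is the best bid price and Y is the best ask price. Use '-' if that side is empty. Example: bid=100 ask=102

After op 1 [order #1] limit_buy(price=96, qty=5): fills=none; bids=[#1:5@96] asks=[-]
After op 2 [order #2] limit_sell(price=104, qty=5): fills=none; bids=[#1:5@96] asks=[#2:5@104]
After op 3 [order #3] market_buy(qty=4): fills=#3x#2:4@104; bids=[#1:5@96] asks=[#2:1@104]
After op 4 cancel(order #2): fills=none; bids=[#1:5@96] asks=[-]
After op 5 [order #4] limit_sell(price=100, qty=5): fills=none; bids=[#1:5@96] asks=[#4:5@100]
After op 6 [order #5] market_buy(qty=1): fills=#5x#4:1@100; bids=[#1:5@96] asks=[#4:4@100]
After op 7 [order #6] limit_sell(price=99, qty=10): fills=none; bids=[#1:5@96] asks=[#6:10@99 #4:4@100]
After op 8 [order #7] market_buy(qty=3): fills=#7x#6:3@99; bids=[#1:5@96] asks=[#6:7@99 #4:4@100]

Answer: bid=96 ask=-
bid=96 ask=104
bid=96 ask=104
bid=96 ask=-
bid=96 ask=100
bid=96 ask=100
bid=96 ask=99
bid=96 ask=99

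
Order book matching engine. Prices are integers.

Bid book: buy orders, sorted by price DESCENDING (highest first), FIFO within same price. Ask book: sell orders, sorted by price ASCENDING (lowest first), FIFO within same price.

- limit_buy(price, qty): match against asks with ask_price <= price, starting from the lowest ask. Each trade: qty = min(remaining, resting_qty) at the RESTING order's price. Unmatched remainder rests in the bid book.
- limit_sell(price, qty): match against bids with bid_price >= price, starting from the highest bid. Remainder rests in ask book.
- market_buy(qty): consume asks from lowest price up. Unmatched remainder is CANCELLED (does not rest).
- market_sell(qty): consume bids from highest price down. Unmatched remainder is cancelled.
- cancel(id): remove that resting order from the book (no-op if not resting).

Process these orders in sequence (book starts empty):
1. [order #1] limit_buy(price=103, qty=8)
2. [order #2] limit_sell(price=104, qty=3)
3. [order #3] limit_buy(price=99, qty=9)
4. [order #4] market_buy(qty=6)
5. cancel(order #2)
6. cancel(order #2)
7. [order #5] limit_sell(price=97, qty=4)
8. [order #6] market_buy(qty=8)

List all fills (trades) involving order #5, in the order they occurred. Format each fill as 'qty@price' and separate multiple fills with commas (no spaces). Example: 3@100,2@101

Answer: 4@103

Derivation:
After op 1 [order #1] limit_buy(price=103, qty=8): fills=none; bids=[#1:8@103] asks=[-]
After op 2 [order #2] limit_sell(price=104, qty=3): fills=none; bids=[#1:8@103] asks=[#2:3@104]
After op 3 [order #3] limit_buy(price=99, qty=9): fills=none; bids=[#1:8@103 #3:9@99] asks=[#2:3@104]
After op 4 [order #4] market_buy(qty=6): fills=#4x#2:3@104; bids=[#1:8@103 #3:9@99] asks=[-]
After op 5 cancel(order #2): fills=none; bids=[#1:8@103 #3:9@99] asks=[-]
After op 6 cancel(order #2): fills=none; bids=[#1:8@103 #3:9@99] asks=[-]
After op 7 [order #5] limit_sell(price=97, qty=4): fills=#1x#5:4@103; bids=[#1:4@103 #3:9@99] asks=[-]
After op 8 [order #6] market_buy(qty=8): fills=none; bids=[#1:4@103 #3:9@99] asks=[-]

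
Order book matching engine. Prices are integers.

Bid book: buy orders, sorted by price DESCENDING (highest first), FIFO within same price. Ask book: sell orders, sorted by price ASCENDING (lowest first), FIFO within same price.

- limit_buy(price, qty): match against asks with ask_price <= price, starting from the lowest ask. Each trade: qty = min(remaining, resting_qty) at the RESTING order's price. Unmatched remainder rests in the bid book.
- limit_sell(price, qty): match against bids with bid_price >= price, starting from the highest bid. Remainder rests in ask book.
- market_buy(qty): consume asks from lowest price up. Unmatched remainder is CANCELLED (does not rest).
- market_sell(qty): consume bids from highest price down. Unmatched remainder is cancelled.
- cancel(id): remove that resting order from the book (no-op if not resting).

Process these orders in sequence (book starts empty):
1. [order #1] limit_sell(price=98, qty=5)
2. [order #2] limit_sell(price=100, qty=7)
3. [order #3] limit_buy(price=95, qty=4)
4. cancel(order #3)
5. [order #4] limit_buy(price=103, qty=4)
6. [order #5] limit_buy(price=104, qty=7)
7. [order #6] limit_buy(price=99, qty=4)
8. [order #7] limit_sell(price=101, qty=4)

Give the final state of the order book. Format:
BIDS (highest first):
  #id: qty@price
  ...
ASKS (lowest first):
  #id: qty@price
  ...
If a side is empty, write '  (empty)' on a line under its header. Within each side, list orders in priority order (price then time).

Answer: BIDS (highest first):
  #6: 4@99
ASKS (lowest first):
  #2: 1@100
  #7: 4@101

Derivation:
After op 1 [order #1] limit_sell(price=98, qty=5): fills=none; bids=[-] asks=[#1:5@98]
After op 2 [order #2] limit_sell(price=100, qty=7): fills=none; bids=[-] asks=[#1:5@98 #2:7@100]
After op 3 [order #3] limit_buy(price=95, qty=4): fills=none; bids=[#3:4@95] asks=[#1:5@98 #2:7@100]
After op 4 cancel(order #3): fills=none; bids=[-] asks=[#1:5@98 #2:7@100]
After op 5 [order #4] limit_buy(price=103, qty=4): fills=#4x#1:4@98; bids=[-] asks=[#1:1@98 #2:7@100]
After op 6 [order #5] limit_buy(price=104, qty=7): fills=#5x#1:1@98 #5x#2:6@100; bids=[-] asks=[#2:1@100]
After op 7 [order #6] limit_buy(price=99, qty=4): fills=none; bids=[#6:4@99] asks=[#2:1@100]
After op 8 [order #7] limit_sell(price=101, qty=4): fills=none; bids=[#6:4@99] asks=[#2:1@100 #7:4@101]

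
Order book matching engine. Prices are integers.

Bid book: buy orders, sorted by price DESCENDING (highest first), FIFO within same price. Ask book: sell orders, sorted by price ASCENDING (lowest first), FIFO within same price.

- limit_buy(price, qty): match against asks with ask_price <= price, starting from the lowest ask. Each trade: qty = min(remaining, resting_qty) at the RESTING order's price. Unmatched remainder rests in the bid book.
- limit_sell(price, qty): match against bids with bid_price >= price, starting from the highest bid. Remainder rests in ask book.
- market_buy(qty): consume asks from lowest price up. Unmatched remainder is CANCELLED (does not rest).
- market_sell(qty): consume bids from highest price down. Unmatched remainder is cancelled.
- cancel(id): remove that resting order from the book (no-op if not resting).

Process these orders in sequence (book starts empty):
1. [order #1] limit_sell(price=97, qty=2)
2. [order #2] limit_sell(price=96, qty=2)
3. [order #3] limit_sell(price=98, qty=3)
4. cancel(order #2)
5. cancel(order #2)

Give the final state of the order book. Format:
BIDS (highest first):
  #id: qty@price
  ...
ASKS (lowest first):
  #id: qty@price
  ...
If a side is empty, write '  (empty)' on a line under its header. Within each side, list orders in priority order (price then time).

After op 1 [order #1] limit_sell(price=97, qty=2): fills=none; bids=[-] asks=[#1:2@97]
After op 2 [order #2] limit_sell(price=96, qty=2): fills=none; bids=[-] asks=[#2:2@96 #1:2@97]
After op 3 [order #3] limit_sell(price=98, qty=3): fills=none; bids=[-] asks=[#2:2@96 #1:2@97 #3:3@98]
After op 4 cancel(order #2): fills=none; bids=[-] asks=[#1:2@97 #3:3@98]
After op 5 cancel(order #2): fills=none; bids=[-] asks=[#1:2@97 #3:3@98]

Answer: BIDS (highest first):
  (empty)
ASKS (lowest first):
  #1: 2@97
  #3: 3@98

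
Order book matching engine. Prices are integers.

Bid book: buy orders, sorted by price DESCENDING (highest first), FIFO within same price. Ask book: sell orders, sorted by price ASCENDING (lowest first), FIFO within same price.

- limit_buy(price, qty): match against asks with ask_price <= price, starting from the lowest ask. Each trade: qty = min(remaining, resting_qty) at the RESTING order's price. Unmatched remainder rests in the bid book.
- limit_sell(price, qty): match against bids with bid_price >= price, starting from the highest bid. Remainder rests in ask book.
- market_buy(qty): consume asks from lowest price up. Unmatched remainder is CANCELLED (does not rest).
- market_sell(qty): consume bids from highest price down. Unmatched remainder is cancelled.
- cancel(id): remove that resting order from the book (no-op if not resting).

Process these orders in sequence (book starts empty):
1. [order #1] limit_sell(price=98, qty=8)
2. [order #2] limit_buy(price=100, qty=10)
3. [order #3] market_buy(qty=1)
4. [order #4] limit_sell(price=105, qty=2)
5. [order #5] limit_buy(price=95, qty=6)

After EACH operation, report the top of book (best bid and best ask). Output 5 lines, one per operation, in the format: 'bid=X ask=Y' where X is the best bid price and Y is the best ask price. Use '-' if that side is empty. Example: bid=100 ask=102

Answer: bid=- ask=98
bid=100 ask=-
bid=100 ask=-
bid=100 ask=105
bid=100 ask=105

Derivation:
After op 1 [order #1] limit_sell(price=98, qty=8): fills=none; bids=[-] asks=[#1:8@98]
After op 2 [order #2] limit_buy(price=100, qty=10): fills=#2x#1:8@98; bids=[#2:2@100] asks=[-]
After op 3 [order #3] market_buy(qty=1): fills=none; bids=[#2:2@100] asks=[-]
After op 4 [order #4] limit_sell(price=105, qty=2): fills=none; bids=[#2:2@100] asks=[#4:2@105]
After op 5 [order #5] limit_buy(price=95, qty=6): fills=none; bids=[#2:2@100 #5:6@95] asks=[#4:2@105]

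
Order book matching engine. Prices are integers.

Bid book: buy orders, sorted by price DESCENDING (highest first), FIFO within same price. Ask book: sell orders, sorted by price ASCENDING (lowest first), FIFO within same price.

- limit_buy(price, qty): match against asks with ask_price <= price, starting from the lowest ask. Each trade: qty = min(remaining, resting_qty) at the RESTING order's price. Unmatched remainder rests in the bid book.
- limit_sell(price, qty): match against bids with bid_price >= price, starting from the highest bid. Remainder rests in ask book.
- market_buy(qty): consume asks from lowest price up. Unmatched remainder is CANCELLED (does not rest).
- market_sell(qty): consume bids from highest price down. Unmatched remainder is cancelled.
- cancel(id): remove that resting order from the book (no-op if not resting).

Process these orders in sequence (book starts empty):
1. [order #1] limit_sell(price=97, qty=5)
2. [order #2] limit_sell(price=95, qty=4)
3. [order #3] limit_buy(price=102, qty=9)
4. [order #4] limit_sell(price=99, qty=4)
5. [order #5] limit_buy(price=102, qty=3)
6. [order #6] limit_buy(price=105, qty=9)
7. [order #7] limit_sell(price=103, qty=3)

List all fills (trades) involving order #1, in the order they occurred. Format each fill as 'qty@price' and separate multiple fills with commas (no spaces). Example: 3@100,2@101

After op 1 [order #1] limit_sell(price=97, qty=5): fills=none; bids=[-] asks=[#1:5@97]
After op 2 [order #2] limit_sell(price=95, qty=4): fills=none; bids=[-] asks=[#2:4@95 #1:5@97]
After op 3 [order #3] limit_buy(price=102, qty=9): fills=#3x#2:4@95 #3x#1:5@97; bids=[-] asks=[-]
After op 4 [order #4] limit_sell(price=99, qty=4): fills=none; bids=[-] asks=[#4:4@99]
After op 5 [order #5] limit_buy(price=102, qty=3): fills=#5x#4:3@99; bids=[-] asks=[#4:1@99]
After op 6 [order #6] limit_buy(price=105, qty=9): fills=#6x#4:1@99; bids=[#6:8@105] asks=[-]
After op 7 [order #7] limit_sell(price=103, qty=3): fills=#6x#7:3@105; bids=[#6:5@105] asks=[-]

Answer: 5@97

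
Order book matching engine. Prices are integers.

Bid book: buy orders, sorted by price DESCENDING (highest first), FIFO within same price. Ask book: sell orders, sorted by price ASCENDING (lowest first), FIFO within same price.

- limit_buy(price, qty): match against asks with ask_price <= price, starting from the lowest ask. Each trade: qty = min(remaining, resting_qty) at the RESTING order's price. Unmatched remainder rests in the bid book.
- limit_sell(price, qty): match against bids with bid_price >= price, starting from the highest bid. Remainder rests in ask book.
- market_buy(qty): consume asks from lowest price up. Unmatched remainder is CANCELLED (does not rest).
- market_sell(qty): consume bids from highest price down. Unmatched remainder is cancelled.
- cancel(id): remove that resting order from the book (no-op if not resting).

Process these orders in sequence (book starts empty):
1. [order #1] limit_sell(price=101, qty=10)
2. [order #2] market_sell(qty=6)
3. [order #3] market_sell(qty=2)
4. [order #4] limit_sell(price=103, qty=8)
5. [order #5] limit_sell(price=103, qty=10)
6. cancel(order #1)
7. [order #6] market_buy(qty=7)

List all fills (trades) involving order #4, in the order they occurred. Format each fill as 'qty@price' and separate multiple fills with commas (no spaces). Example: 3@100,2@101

Answer: 7@103

Derivation:
After op 1 [order #1] limit_sell(price=101, qty=10): fills=none; bids=[-] asks=[#1:10@101]
After op 2 [order #2] market_sell(qty=6): fills=none; bids=[-] asks=[#1:10@101]
After op 3 [order #3] market_sell(qty=2): fills=none; bids=[-] asks=[#1:10@101]
After op 4 [order #4] limit_sell(price=103, qty=8): fills=none; bids=[-] asks=[#1:10@101 #4:8@103]
After op 5 [order #5] limit_sell(price=103, qty=10): fills=none; bids=[-] asks=[#1:10@101 #4:8@103 #5:10@103]
After op 6 cancel(order #1): fills=none; bids=[-] asks=[#4:8@103 #5:10@103]
After op 7 [order #6] market_buy(qty=7): fills=#6x#4:7@103; bids=[-] asks=[#4:1@103 #5:10@103]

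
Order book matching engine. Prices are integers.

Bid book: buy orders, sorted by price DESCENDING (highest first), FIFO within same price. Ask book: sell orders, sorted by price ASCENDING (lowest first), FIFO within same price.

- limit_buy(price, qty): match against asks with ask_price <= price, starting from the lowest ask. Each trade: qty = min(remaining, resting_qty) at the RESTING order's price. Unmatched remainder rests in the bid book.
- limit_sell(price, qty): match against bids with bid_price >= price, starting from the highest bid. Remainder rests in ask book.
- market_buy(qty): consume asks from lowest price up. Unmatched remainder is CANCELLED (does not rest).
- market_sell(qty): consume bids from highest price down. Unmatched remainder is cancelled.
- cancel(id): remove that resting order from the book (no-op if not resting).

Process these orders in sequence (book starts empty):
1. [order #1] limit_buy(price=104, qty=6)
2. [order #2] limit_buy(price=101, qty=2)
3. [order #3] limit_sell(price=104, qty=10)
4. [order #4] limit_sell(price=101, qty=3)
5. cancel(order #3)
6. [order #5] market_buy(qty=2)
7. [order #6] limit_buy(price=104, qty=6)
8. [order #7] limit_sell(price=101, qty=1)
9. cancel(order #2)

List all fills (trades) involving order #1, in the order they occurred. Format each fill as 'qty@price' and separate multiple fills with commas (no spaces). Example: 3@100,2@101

Answer: 6@104

Derivation:
After op 1 [order #1] limit_buy(price=104, qty=6): fills=none; bids=[#1:6@104] asks=[-]
After op 2 [order #2] limit_buy(price=101, qty=2): fills=none; bids=[#1:6@104 #2:2@101] asks=[-]
After op 3 [order #3] limit_sell(price=104, qty=10): fills=#1x#3:6@104; bids=[#2:2@101] asks=[#3:4@104]
After op 4 [order #4] limit_sell(price=101, qty=3): fills=#2x#4:2@101; bids=[-] asks=[#4:1@101 #3:4@104]
After op 5 cancel(order #3): fills=none; bids=[-] asks=[#4:1@101]
After op 6 [order #5] market_buy(qty=2): fills=#5x#4:1@101; bids=[-] asks=[-]
After op 7 [order #6] limit_buy(price=104, qty=6): fills=none; bids=[#6:6@104] asks=[-]
After op 8 [order #7] limit_sell(price=101, qty=1): fills=#6x#7:1@104; bids=[#6:5@104] asks=[-]
After op 9 cancel(order #2): fills=none; bids=[#6:5@104] asks=[-]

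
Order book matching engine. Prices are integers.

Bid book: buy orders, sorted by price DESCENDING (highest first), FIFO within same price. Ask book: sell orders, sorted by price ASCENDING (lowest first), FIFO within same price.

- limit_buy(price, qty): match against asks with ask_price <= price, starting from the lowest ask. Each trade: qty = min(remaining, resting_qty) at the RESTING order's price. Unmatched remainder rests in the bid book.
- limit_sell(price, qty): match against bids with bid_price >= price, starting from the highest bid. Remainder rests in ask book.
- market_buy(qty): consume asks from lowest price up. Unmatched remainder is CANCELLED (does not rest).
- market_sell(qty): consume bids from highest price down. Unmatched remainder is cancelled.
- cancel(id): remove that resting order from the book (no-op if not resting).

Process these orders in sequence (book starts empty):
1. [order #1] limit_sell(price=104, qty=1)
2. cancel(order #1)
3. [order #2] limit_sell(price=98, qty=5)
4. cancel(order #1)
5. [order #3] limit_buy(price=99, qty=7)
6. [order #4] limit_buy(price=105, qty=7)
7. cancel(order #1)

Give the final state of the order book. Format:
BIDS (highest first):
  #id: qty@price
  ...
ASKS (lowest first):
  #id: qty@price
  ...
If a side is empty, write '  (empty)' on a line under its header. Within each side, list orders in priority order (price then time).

After op 1 [order #1] limit_sell(price=104, qty=1): fills=none; bids=[-] asks=[#1:1@104]
After op 2 cancel(order #1): fills=none; bids=[-] asks=[-]
After op 3 [order #2] limit_sell(price=98, qty=5): fills=none; bids=[-] asks=[#2:5@98]
After op 4 cancel(order #1): fills=none; bids=[-] asks=[#2:5@98]
After op 5 [order #3] limit_buy(price=99, qty=7): fills=#3x#2:5@98; bids=[#3:2@99] asks=[-]
After op 6 [order #4] limit_buy(price=105, qty=7): fills=none; bids=[#4:7@105 #3:2@99] asks=[-]
After op 7 cancel(order #1): fills=none; bids=[#4:7@105 #3:2@99] asks=[-]

Answer: BIDS (highest first):
  #4: 7@105
  #3: 2@99
ASKS (lowest first):
  (empty)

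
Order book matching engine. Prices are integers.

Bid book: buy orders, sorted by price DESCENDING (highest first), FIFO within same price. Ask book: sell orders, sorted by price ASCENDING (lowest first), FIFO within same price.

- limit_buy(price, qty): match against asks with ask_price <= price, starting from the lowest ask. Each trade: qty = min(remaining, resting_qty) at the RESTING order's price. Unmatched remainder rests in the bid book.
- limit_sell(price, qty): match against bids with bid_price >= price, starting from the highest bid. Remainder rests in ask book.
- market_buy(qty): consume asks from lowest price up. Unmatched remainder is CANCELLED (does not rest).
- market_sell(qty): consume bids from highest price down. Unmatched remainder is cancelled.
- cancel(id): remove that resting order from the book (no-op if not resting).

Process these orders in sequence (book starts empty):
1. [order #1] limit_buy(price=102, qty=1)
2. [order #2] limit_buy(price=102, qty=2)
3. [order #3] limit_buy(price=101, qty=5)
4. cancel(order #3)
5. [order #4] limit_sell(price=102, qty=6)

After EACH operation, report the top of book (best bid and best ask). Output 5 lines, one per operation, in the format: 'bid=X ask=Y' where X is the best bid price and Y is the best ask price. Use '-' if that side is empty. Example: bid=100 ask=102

Answer: bid=102 ask=-
bid=102 ask=-
bid=102 ask=-
bid=102 ask=-
bid=- ask=102

Derivation:
After op 1 [order #1] limit_buy(price=102, qty=1): fills=none; bids=[#1:1@102] asks=[-]
After op 2 [order #2] limit_buy(price=102, qty=2): fills=none; bids=[#1:1@102 #2:2@102] asks=[-]
After op 3 [order #3] limit_buy(price=101, qty=5): fills=none; bids=[#1:1@102 #2:2@102 #3:5@101] asks=[-]
After op 4 cancel(order #3): fills=none; bids=[#1:1@102 #2:2@102] asks=[-]
After op 5 [order #4] limit_sell(price=102, qty=6): fills=#1x#4:1@102 #2x#4:2@102; bids=[-] asks=[#4:3@102]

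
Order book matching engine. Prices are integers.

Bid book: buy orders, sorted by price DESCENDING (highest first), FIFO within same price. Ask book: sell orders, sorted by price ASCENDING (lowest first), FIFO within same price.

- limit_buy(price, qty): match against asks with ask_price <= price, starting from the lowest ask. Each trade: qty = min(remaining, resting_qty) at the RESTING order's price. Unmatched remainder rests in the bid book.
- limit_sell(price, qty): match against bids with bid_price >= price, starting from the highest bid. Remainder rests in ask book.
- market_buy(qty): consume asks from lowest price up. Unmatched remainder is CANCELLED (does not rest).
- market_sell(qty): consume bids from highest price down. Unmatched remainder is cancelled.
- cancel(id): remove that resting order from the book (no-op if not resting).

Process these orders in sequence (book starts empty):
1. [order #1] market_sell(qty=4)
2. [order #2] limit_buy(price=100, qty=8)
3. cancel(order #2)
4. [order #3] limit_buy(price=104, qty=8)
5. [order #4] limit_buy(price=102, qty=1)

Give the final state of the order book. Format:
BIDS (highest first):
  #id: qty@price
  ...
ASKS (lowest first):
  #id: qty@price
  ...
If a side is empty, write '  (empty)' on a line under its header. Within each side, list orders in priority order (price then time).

Answer: BIDS (highest first):
  #3: 8@104
  #4: 1@102
ASKS (lowest first):
  (empty)

Derivation:
After op 1 [order #1] market_sell(qty=4): fills=none; bids=[-] asks=[-]
After op 2 [order #2] limit_buy(price=100, qty=8): fills=none; bids=[#2:8@100] asks=[-]
After op 3 cancel(order #2): fills=none; bids=[-] asks=[-]
After op 4 [order #3] limit_buy(price=104, qty=8): fills=none; bids=[#3:8@104] asks=[-]
After op 5 [order #4] limit_buy(price=102, qty=1): fills=none; bids=[#3:8@104 #4:1@102] asks=[-]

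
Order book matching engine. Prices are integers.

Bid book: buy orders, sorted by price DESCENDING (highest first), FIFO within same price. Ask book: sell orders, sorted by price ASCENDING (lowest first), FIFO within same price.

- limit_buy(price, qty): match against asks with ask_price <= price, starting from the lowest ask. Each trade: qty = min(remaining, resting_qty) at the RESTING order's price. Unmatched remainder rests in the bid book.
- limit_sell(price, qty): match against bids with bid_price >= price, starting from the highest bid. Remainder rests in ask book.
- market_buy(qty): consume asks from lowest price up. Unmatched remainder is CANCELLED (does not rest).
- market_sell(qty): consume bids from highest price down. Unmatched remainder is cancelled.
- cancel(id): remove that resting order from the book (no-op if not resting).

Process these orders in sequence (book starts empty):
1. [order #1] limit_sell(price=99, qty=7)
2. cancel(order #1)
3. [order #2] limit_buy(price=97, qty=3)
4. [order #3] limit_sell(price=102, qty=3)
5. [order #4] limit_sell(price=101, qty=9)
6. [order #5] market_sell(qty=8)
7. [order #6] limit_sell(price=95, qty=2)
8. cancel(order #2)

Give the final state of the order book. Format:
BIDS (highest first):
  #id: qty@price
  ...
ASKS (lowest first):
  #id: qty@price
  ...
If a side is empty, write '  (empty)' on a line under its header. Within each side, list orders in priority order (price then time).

Answer: BIDS (highest first):
  (empty)
ASKS (lowest first):
  #6: 2@95
  #4: 9@101
  #3: 3@102

Derivation:
After op 1 [order #1] limit_sell(price=99, qty=7): fills=none; bids=[-] asks=[#1:7@99]
After op 2 cancel(order #1): fills=none; bids=[-] asks=[-]
After op 3 [order #2] limit_buy(price=97, qty=3): fills=none; bids=[#2:3@97] asks=[-]
After op 4 [order #3] limit_sell(price=102, qty=3): fills=none; bids=[#2:3@97] asks=[#3:3@102]
After op 5 [order #4] limit_sell(price=101, qty=9): fills=none; bids=[#2:3@97] asks=[#4:9@101 #3:3@102]
After op 6 [order #5] market_sell(qty=8): fills=#2x#5:3@97; bids=[-] asks=[#4:9@101 #3:3@102]
After op 7 [order #6] limit_sell(price=95, qty=2): fills=none; bids=[-] asks=[#6:2@95 #4:9@101 #3:3@102]
After op 8 cancel(order #2): fills=none; bids=[-] asks=[#6:2@95 #4:9@101 #3:3@102]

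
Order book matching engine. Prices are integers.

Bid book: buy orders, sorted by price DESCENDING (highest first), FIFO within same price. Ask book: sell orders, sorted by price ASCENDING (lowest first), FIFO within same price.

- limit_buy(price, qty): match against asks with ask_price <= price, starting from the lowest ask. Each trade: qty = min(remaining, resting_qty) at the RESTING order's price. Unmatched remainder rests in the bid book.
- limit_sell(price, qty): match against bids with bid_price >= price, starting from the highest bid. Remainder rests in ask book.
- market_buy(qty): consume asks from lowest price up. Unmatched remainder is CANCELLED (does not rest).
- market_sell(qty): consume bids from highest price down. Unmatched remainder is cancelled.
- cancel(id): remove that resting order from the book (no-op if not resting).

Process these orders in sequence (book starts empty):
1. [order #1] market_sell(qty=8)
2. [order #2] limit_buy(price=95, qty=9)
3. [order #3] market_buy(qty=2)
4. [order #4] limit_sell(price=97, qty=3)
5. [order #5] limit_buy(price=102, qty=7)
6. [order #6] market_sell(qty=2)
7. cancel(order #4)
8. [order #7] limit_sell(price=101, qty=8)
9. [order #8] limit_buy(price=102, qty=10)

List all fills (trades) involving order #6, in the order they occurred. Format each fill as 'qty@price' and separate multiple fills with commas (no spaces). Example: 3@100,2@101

After op 1 [order #1] market_sell(qty=8): fills=none; bids=[-] asks=[-]
After op 2 [order #2] limit_buy(price=95, qty=9): fills=none; bids=[#2:9@95] asks=[-]
After op 3 [order #3] market_buy(qty=2): fills=none; bids=[#2:9@95] asks=[-]
After op 4 [order #4] limit_sell(price=97, qty=3): fills=none; bids=[#2:9@95] asks=[#4:3@97]
After op 5 [order #5] limit_buy(price=102, qty=7): fills=#5x#4:3@97; bids=[#5:4@102 #2:9@95] asks=[-]
After op 6 [order #6] market_sell(qty=2): fills=#5x#6:2@102; bids=[#5:2@102 #2:9@95] asks=[-]
After op 7 cancel(order #4): fills=none; bids=[#5:2@102 #2:9@95] asks=[-]
After op 8 [order #7] limit_sell(price=101, qty=8): fills=#5x#7:2@102; bids=[#2:9@95] asks=[#7:6@101]
After op 9 [order #8] limit_buy(price=102, qty=10): fills=#8x#7:6@101; bids=[#8:4@102 #2:9@95] asks=[-]

Answer: 2@102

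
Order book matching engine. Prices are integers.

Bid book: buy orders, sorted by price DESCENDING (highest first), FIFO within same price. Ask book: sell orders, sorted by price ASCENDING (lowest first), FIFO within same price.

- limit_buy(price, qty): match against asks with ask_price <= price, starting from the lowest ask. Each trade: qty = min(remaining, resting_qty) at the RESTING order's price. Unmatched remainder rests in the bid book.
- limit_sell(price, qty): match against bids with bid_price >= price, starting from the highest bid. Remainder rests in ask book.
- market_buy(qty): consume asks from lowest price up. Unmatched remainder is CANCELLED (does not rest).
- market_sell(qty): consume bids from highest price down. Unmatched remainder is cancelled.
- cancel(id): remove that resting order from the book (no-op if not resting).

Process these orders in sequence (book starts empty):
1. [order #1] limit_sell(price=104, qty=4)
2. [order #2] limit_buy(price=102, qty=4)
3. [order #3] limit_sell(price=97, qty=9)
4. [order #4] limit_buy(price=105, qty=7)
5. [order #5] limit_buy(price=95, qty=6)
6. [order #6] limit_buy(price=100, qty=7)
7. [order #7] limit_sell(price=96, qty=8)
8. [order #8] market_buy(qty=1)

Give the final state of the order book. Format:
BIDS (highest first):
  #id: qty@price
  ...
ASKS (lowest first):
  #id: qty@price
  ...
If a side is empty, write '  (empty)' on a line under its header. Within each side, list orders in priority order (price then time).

Answer: BIDS (highest first):
  #5: 6@95
ASKS (lowest first):
  #1: 2@104

Derivation:
After op 1 [order #1] limit_sell(price=104, qty=4): fills=none; bids=[-] asks=[#1:4@104]
After op 2 [order #2] limit_buy(price=102, qty=4): fills=none; bids=[#2:4@102] asks=[#1:4@104]
After op 3 [order #3] limit_sell(price=97, qty=9): fills=#2x#3:4@102; bids=[-] asks=[#3:5@97 #1:4@104]
After op 4 [order #4] limit_buy(price=105, qty=7): fills=#4x#3:5@97 #4x#1:2@104; bids=[-] asks=[#1:2@104]
After op 5 [order #5] limit_buy(price=95, qty=6): fills=none; bids=[#5:6@95] asks=[#1:2@104]
After op 6 [order #6] limit_buy(price=100, qty=7): fills=none; bids=[#6:7@100 #5:6@95] asks=[#1:2@104]
After op 7 [order #7] limit_sell(price=96, qty=8): fills=#6x#7:7@100; bids=[#5:6@95] asks=[#7:1@96 #1:2@104]
After op 8 [order #8] market_buy(qty=1): fills=#8x#7:1@96; bids=[#5:6@95] asks=[#1:2@104]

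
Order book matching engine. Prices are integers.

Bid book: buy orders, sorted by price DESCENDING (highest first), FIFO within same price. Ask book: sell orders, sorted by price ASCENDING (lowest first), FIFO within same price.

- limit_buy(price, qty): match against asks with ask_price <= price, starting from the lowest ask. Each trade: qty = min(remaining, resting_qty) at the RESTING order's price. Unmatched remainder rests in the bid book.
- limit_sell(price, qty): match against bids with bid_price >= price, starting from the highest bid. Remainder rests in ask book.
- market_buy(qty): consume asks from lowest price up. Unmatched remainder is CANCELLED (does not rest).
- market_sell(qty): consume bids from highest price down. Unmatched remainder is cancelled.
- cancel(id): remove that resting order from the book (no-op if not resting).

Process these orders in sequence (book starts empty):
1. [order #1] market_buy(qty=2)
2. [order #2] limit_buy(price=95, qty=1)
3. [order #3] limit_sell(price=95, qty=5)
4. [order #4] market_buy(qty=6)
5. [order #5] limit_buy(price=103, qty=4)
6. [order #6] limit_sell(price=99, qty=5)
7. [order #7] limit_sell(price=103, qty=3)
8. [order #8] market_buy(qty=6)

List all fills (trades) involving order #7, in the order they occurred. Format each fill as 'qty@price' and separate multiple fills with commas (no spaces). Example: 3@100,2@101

Answer: 3@103

Derivation:
After op 1 [order #1] market_buy(qty=2): fills=none; bids=[-] asks=[-]
After op 2 [order #2] limit_buy(price=95, qty=1): fills=none; bids=[#2:1@95] asks=[-]
After op 3 [order #3] limit_sell(price=95, qty=5): fills=#2x#3:1@95; bids=[-] asks=[#3:4@95]
After op 4 [order #4] market_buy(qty=6): fills=#4x#3:4@95; bids=[-] asks=[-]
After op 5 [order #5] limit_buy(price=103, qty=4): fills=none; bids=[#5:4@103] asks=[-]
After op 6 [order #6] limit_sell(price=99, qty=5): fills=#5x#6:4@103; bids=[-] asks=[#6:1@99]
After op 7 [order #7] limit_sell(price=103, qty=3): fills=none; bids=[-] asks=[#6:1@99 #7:3@103]
After op 8 [order #8] market_buy(qty=6): fills=#8x#6:1@99 #8x#7:3@103; bids=[-] asks=[-]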